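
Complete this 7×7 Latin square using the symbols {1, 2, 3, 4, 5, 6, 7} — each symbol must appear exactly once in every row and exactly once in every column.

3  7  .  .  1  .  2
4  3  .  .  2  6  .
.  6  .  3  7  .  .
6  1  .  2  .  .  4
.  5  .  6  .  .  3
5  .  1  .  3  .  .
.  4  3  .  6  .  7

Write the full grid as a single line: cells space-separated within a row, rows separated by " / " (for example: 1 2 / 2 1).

(r4,c5): row 4 has {1,2,4,6}; column 5 has {1,2,3,6,7}, so it must be 5.
(r5,c5): row 5 has {3,5,6}; column 5 has {1,2,3,5,6,7}, so it must be 4.
(r6,c2): row 6 has {1,3,5}; column 2 has {1,3,4,5,6,7}, so it must be 2.
(r6,c7): row 6 has {1,2,3,5}; column 7 has {2,3,4,7}, so it must be 6.
(r4,c3): row 4 has {1,2,4,5,6}; column 3 has {1,3}, so it must be 7.
(r4,c6): row 4 has {1,2,4,5,6,7}; column 6 has {6}, so it must be 3.
(r5,c3): row 5 has {3,4,5,6}; column 3 has {1,3,7}, so it must be 2.
(r2,c3): row 2 has {2,3,4,6}; column 3 has {1,2,3,7}, so it must be 5.
(r2,c7): row 2 has {2,3,4,5,6}; column 7 has {2,3,4,6,7}, so it must be 1.
(r3,c3): row 3 has {3,6,7}; column 3 has {1,2,3,5,7}, so it must be 4.
(r3,c7): row 3 has {3,4,6,7}; column 7 has {1,2,3,4,6,7}, so it must be 5.
(r1,c3): row 1 has {1,2,3,7}; column 3 has {1,2,3,4,5,7}, so it must be 6.
(r2,c4): row 2 has {1,2,3,4,5,6}; column 4 has {2,3,6}, so it must be 7.
(r6,c4): row 6 has {1,2,3,5,6}; column 4 has {2,3,6,7}, so it must be 4.
(r6,c6): row 6 has {1,2,3,4,5,6}; column 6 has {3,6}, so it must be 7.
(r1,c4): row 1 has {1,2,3,6,7}; column 4 has {2,3,4,6,7}, so it must be 5.
(r1,c6): row 1 has {1,2,3,5,6,7}; column 6 has {3,6,7}, so it must be 4.
(r5,c6): row 5 has {2,3,4,5,6}; column 6 has {3,4,6,7}, so it must be 1.
(r7,c4): row 7 has {3,4,6,7}; column 4 has {2,3,4,5,6,7}, so it must be 1.
(r3,c6): row 3 has {3,4,5,6,7}; column 6 has {1,3,4,6,7}, so it must be 2.
(r5,c1): row 5 has {1,2,3,4,5,6}; column 1 has {3,4,5,6}, so it must be 7.
(r7,c1): row 7 has {1,3,4,6,7}; column 1 has {3,4,5,6,7}, so it must be 2.
(r7,c6): row 7 has {1,2,3,4,6,7}; column 6 has {1,2,3,4,6,7}, so it must be 5.
(r3,c1): row 3 has {2,3,4,5,6,7}; column 1 has {2,3,4,5,6,7}, so it must be 1.

3 7 6 5 1 4 2 / 4 3 5 7 2 6 1 / 1 6 4 3 7 2 5 / 6 1 7 2 5 3 4 / 7 5 2 6 4 1 3 / 5 2 1 4 3 7 6 / 2 4 3 1 6 5 7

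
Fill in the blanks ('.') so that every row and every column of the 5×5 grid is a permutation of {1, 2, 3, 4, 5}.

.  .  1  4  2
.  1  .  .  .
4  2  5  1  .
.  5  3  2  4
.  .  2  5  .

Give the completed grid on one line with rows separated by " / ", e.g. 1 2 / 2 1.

5 3 1 4 2 / 2 1 4 3 5 / 4 2 5 1 3 / 1 5 3 2 4 / 3 4 2 5 1

(r1,c2): row 1 has {1,2,4}; column 2 has {1,2,5}, so it must be 3.
(r2,c3): row 2 has {1}; column 3 has {1,2,3,5}, so it must be 4.
(r2,c4): row 2 has {1,4}; column 4 has {1,2,4,5}, so it must be 3.
(r2,c5): row 2 has {1,3,4}; column 5 has {2,4}, so it must be 5.
(r3,c5): row 3 has {1,2,4,5}; column 5 has {2,4,5}, so it must be 3.
(r4,c1): row 4 has {2,3,4,5}; column 1 has {4}, so it must be 1.
(r5,c1): row 5 has {2,5}; column 1 has {1,4}, so it must be 3.
(r5,c2): row 5 has {2,3,5}; column 2 has {1,2,3,5}, so it must be 4.
(r5,c5): row 5 has {2,3,4,5}; column 5 has {2,3,4,5}, so it must be 1.
(r1,c1): row 1 has {1,2,3,4}; column 1 has {1,3,4}, so it must be 5.
(r2,c1): row 2 has {1,3,4,5}; column 1 has {1,3,4,5}, so it must be 2.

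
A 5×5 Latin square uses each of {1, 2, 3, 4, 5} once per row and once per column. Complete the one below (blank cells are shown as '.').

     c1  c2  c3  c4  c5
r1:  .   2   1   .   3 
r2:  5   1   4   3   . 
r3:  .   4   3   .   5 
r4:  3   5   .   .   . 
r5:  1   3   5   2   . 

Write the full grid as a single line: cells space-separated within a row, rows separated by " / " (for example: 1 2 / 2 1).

(r1,c1) = 4
(r1,c4) = 5
(r2,c5) = 2
(r3,c1) = 2
(r3,c4) = 1
(r4,c3) = 2
(r4,c4) = 4
(r4,c5) = 1
(r5,c5) = 4

4 2 1 5 3 / 5 1 4 3 2 / 2 4 3 1 5 / 3 5 2 4 1 / 1 3 5 2 4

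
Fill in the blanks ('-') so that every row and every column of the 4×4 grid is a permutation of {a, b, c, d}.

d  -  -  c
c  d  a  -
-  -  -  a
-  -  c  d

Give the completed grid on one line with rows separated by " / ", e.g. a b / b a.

d a b c / c d a b / b c d a / a b c d

At row 1, column 3: row 1 has {c,d}; column 3 has {a,c}; that leaves b.
At row 2, column 4: row 2 has {a,c,d}; column 4 has {a,c,d}; that leaves b.
At row 3, column 1: row 3 has {a}; column 1 has {c,d}; that leaves b.
At row 3, column 2: row 3 has {a,b}; column 2 has {d}; that leaves c.
At row 3, column 3: row 3 has {a,b,c}; column 3 has {a,b,c}; that leaves d.
At row 4, column 1: row 4 has {c,d}; column 1 has {b,c,d}; that leaves a.
At row 4, column 2: row 4 has {a,c,d}; column 2 has {c,d}; that leaves b.
At row 1, column 2: row 1 has {b,c,d}; column 2 has {b,c,d}; that leaves a.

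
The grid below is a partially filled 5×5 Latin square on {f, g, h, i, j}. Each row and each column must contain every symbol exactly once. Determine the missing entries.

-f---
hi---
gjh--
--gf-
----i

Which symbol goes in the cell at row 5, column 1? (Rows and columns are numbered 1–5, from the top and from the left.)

At row 3, column 4: row 3 has {g,h,j}; column 4 has {f}; that leaves i.
At row 3, column 5: row 3 has {g,h,i,j}; column 5 has {i}; that leaves f.
At row 4, column 2: row 4 has {f,g}; column 2 has {f,i,j}; that leaves h.
At row 4, column 5: row 4 has {f,g,h}; column 5 has {f,i}; that leaves j.
At row 5, column 2: row 5 has {i}; column 2 has {f,h,i,j}; that leaves g.
At row 2, column 5: row 2 has {h,i}; column 5 has {f,i,j}; that leaves g.
At row 4, column 1: row 4 has {f,g,h,j}; column 1 has {g,h}; that leaves i.
At row 1, column 1: row 1 has {f}; column 1 has {g,h,i}; that leaves j.
At row 1, column 3: row 1 has {f,j}; column 3 has {g,h}; that leaves i.
At row 1, column 5: row 1 has {f,i,j}; column 5 has {f,g,i,j}; that leaves h.
At row 2, column 4: row 2 has {g,h,i}; column 4 has {f,i}; that leaves j.
At row 5, column 1: row 5 has {g,i}; column 1 has {g,h,i,j}; that leaves f.

f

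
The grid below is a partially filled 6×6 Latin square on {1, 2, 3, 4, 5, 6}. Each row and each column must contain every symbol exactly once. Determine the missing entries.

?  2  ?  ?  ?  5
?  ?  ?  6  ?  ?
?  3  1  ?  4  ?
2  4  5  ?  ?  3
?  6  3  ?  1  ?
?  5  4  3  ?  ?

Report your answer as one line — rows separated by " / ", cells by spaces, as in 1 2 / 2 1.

1 2 6 4 3 5 / 3 1 2 6 5 4 / 5 3 1 2 4 6 / 2 4 5 1 6 3 / 4 6 3 5 1 2 / 6 5 4 3 2 1

(r1,c3) = 6
(r1,c5) = 3
(r2,c2) = 1
(r2,c3) = 2
(r2,c5) = 5
(r2,c6) = 4
(r4,c4) = 1
(r4,c5) = 6
(r5,c6) = 2
(r6,c5) = 2
(r1,c4) = 4
(r2,c1) = 3
(r3,c6) = 6
(r5,c4) = 5
(r6,c6) = 1
(r1,c1) = 1
(r3,c1) = 5
(r3,c4) = 2
(r5,c1) = 4
(r6,c1) = 6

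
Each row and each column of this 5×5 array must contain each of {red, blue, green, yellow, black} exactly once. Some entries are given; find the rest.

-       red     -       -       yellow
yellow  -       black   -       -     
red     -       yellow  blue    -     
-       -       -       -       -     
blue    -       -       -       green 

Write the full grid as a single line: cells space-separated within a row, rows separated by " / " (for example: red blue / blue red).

green red blue black yellow / yellow blue black green red / red green yellow blue black / black yellow green red blue / blue black red yellow green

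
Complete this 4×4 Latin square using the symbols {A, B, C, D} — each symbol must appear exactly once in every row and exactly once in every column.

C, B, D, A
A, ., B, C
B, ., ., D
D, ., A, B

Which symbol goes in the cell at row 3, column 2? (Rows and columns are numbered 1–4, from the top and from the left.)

(r2,c2) = D
(r3,c3) = C
(r4,c2) = C
(r3,c2) = A

A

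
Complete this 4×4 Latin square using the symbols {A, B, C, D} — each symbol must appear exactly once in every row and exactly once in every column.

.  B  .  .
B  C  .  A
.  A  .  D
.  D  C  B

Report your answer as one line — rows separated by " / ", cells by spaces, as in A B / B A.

D B A C / B C D A / C A B D / A D C B

(r1,c4) = C
(r2,c3) = D
(r3,c1) = C
(r3,c3) = B
(r4,c1) = A
(r1,c1) = D
(r1,c3) = A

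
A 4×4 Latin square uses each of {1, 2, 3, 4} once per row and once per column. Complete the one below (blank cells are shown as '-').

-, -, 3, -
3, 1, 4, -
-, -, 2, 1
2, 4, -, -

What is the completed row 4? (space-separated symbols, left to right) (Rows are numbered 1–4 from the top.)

2 4 1 3

(r1,c2): row 1 has {3}; column 2 has {1,4}, so it must be 2.
(r1,c4): row 1 has {2,3}; column 4 has {1}, so it must be 4.
(r2,c4): row 2 has {1,3,4}; column 4 has {1,4}, so it must be 2.
(r3,c1): row 3 has {1,2}; column 1 has {2,3}, so it must be 4.
(r3,c2): row 3 has {1,2,4}; column 2 has {1,2,4}, so it must be 3.
(r4,c3): row 4 has {2,4}; column 3 has {2,3,4}, so it must be 1.
(r4,c4): row 4 has {1,2,4}; column 4 has {1,2,4}, so it must be 3.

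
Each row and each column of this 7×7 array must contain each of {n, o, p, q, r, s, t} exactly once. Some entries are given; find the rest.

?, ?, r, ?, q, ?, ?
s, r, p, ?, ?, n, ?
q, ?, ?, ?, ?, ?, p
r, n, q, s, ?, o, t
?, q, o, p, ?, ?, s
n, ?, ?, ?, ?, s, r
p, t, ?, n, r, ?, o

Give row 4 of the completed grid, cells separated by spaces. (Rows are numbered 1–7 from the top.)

r n q s p o t

Cell (r1,c7): row 1 has {q,r}; column 7 has {o,p,r,s,t} → n.
Cell (r2,c7): row 2 has {n,p,r,s}; column 7 has {n,o,p,r,s,t} → q.
Cell (r4,c5): row 4 has {n,o,q,r,s,t}; column 5 has {q,r} → p.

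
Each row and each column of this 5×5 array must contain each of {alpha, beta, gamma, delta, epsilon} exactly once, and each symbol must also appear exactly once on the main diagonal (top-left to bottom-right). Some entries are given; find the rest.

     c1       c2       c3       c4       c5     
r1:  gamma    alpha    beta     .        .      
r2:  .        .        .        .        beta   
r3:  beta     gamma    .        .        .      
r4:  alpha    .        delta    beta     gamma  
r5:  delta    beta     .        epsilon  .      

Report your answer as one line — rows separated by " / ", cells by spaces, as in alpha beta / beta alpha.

gamma alpha beta delta epsilon / epsilon delta alpha gamma beta / beta gamma epsilon alpha delta / alpha epsilon delta beta gamma / delta beta gamma epsilon alpha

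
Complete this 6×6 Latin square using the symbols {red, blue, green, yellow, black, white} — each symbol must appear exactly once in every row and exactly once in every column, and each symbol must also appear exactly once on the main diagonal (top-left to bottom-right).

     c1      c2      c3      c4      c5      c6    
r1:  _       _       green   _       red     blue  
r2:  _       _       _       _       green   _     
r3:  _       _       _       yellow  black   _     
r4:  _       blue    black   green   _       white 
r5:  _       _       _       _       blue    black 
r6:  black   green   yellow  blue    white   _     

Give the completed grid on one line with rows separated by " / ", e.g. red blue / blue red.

yellow white green black red blue / white black blue red green yellow / blue red white yellow black green / red blue black green yellow white / green yellow red white blue black / black green yellow blue white red

(r4,c5) = yellow
(r6,c6) = red
(r2,c6) = yellow
(r3,c3) = white
(r3,c6) = green
(r4,c1) = red
(r5,c3) = red
(r5,c4) = white
(r1,c1) = yellow
(r1,c4) = black
(r2,c2) = black
(r2,c3) = blue
(r2,c4) = red
(r3,c1) = blue
(r3,c2) = red
(r5,c1) = green
(r5,c2) = yellow
(r1,c2) = white
(r2,c1) = white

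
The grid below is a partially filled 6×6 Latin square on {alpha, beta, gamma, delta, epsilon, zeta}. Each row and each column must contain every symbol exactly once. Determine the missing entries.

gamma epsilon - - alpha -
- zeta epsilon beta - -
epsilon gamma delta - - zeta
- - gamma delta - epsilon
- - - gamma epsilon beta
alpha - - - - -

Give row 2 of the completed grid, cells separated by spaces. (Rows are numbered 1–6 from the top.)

(r1,c4) = zeta
(r1,c6) = delta
(r2,c1) = delta
(r2,c5) = gamma
(r2,c6) = alpha

delta zeta epsilon beta gamma alpha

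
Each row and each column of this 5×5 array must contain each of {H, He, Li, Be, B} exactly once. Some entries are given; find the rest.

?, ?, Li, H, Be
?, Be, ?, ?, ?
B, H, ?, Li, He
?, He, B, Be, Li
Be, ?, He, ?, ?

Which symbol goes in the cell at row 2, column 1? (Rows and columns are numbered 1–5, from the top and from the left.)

Li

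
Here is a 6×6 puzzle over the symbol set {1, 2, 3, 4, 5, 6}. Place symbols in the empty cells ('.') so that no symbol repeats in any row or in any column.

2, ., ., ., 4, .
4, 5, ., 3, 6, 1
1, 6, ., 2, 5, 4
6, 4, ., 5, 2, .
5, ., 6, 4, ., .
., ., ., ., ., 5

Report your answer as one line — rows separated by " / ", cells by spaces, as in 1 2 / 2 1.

2 3 5 1 4 6 / 4 5 2 3 6 1 / 1 6 3 2 5 4 / 6 4 1 5 2 3 / 5 1 6 4 3 2 / 3 2 4 6 1 5

Cell (r2,c3): row 2 has {1,3,4,5,6}; column 3 has {6} → 2.
Cell (r3,c3): row 3 has {1,2,4,5,6}; column 3 has {2,6} → 3.
Cell (r4,c3): row 4 has {2,4,5,6}; column 3 has {2,3,6} → 1.
Cell (r4,c6): row 4 has {1,2,4,5,6}; column 6 has {1,4,5} → 3.
Cell (r5,c6): row 5 has {4,5,6}; column 6 has {1,3,4,5} → 2.
Cell (r6,c1): row 6 has {5}; column 1 has {1,2,4,5,6} → 3.
Cell (r6,c3): row 6 has {3,5}; column 3 has {1,2,3,6} → 4.
Cell (r6,c5): row 6 has {3,4,5}; column 5 has {2,4,5,6} → 1.
Cell (r1,c3): row 1 has {2,4}; column 3 has {1,2,3,4,6} → 5.
Cell (r1,c6): row 1 has {2,4,5}; column 6 has {1,2,3,4,5} → 6.
Cell (r5,c5): row 5 has {2,4,5,6}; column 5 has {1,2,4,5,6} → 3.
Cell (r6,c2): row 6 has {1,3,4,5}; column 2 has {4,5,6} → 2.
Cell (r6,c4): row 6 has {1,2,3,4,5}; column 4 has {2,3,4,5} → 6.
Cell (r1,c4): row 1 has {2,4,5,6}; column 4 has {2,3,4,5,6} → 1.
Cell (r5,c2): row 5 has {2,3,4,5,6}; column 2 has {2,4,5,6} → 1.
Cell (r1,c2): row 1 has {1,2,4,5,6}; column 2 has {1,2,4,5,6} → 3.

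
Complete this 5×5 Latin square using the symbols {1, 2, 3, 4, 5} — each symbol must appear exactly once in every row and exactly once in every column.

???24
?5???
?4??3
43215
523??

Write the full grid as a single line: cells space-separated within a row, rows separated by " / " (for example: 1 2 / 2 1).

(r1,c2) = 1
(r1,c3) = 5
(r3,c3) = 1
(r3,c4) = 5
(r5,c4) = 4
(r5,c5) = 1
(r1,c1) = 3
(r2,c3) = 4
(r2,c4) = 3
(r2,c5) = 2
(r3,c1) = 2
(r2,c1) = 1

3 1 5 2 4 / 1 5 4 3 2 / 2 4 1 5 3 / 4 3 2 1 5 / 5 2 3 4 1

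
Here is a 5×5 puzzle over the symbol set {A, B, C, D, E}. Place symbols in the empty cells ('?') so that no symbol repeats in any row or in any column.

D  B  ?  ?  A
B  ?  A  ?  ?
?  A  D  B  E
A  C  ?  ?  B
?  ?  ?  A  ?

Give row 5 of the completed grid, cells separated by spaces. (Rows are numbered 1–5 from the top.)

(r3,c1) = C
(r4,c3) = E
(r4,c4) = D
(r5,c1) = E
(r5,c2) = D
(r5,c5) = C
(r1,c3) = C
(r1,c4) = E
(r2,c2) = E
(r2,c4) = C
(r2,c5) = D
(r5,c3) = B

E D B A C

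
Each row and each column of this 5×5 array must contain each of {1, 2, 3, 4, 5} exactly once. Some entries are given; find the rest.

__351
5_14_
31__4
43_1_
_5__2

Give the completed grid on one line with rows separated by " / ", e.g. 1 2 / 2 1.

(r1,c1) = 2
(r1,c2) = 4
(r2,c2) = 2
(r2,c5) = 3
(r3,c4) = 2
(r4,c5) = 5
(r5,c1) = 1
(r5,c3) = 4
(r5,c4) = 3
(r3,c3) = 5
(r4,c3) = 2

2 4 3 5 1 / 5 2 1 4 3 / 3 1 5 2 4 / 4 3 2 1 5 / 1 5 4 3 2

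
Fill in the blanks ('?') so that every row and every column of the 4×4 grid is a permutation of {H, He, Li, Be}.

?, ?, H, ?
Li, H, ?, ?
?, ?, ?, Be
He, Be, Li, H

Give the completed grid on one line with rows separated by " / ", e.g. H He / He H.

Cell (r1,c1): row 1 has {H}; column 1 has {He,Li} → Be.
Cell (r2,c4): row 2 has {H,Li}; column 4 has {H,Be} → He.
Cell (r3,c1): row 3 has {Be}; column 1 has {He,Li,Be} → H.
Cell (r3,c3): row 3 has {H,Be}; column 3 has {H,Li} → He.
Cell (r1,c4): row 1 has {H,Be}; column 4 has {H,He,Be} → Li.
Cell (r2,c3): row 2 has {H,He,Li}; column 3 has {H,He,Li} → Be.
Cell (r3,c2): row 3 has {H,He,Be}; column 2 has {H,Be} → Li.
Cell (r1,c2): row 1 has {H,Li,Be}; column 2 has {H,Li,Be} → He.

Be He H Li / Li H Be He / H Li He Be / He Be Li H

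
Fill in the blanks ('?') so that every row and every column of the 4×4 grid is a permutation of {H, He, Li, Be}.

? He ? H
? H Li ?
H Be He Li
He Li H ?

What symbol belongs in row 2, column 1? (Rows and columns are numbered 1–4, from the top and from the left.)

Be

(r1,c3) = Be
(r2,c1) = Be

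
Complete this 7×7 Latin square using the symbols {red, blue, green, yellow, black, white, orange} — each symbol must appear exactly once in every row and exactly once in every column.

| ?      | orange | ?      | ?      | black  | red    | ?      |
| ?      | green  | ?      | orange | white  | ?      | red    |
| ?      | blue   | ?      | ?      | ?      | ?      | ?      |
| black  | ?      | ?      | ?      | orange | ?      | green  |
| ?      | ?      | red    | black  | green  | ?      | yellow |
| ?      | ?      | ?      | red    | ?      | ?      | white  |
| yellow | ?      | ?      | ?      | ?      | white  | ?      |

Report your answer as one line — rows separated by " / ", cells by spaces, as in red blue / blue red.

(r1,c7) = blue
(r2,c1) = blue
(r5,c2) = white
(r5,c1) = orange
(r5,c6) = blue
(r6,c1) = green
(r1,c1) = white
(r3,c1) = red
(r3,c5) = yellow
(r4,c6) = yellow
(r6,c5) = blue
(r7,c5) = red
(r2,c6) = black
(r4,c2) = red
(r6,c6) = orange
(r7,c2) = black
(r7,c7) = orange
(r2,c3) = yellow
(r3,c6) = green
(r3,c7) = black
(r6,c2) = yellow
(r6,c3) = black
(r1,c3) = green
(r1,c4) = yellow
(r3,c4) = white
(r4,c4) = blue
(r7,c3) = blue
(r7,c4) = green
(r3,c3) = orange
(r4,c3) = white

white orange green yellow black red blue / blue green yellow orange white black red / red blue orange white yellow green black / black red white blue orange yellow green / orange white red black green blue yellow / green yellow black red blue orange white / yellow black blue green red white orange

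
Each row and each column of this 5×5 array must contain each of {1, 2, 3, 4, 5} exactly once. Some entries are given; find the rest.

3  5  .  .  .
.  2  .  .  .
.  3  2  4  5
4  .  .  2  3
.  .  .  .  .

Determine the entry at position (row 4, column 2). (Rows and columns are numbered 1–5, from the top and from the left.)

1

(r1,c4) = 1
(r3,c1) = 1
(r4,c2) = 1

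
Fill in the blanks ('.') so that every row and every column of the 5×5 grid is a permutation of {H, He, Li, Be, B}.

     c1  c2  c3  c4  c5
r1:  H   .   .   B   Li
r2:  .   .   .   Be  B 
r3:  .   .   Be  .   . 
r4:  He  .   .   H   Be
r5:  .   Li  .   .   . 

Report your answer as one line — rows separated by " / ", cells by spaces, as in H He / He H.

H Be He B Li / Li He H Be B / B H Be Li He / He B Li H Be / Be Li B He H

(r1,c3) = He
(r2,c1) = Li
(r2,c3) = H
(r3,c1) = B
(r4,c2) = B
(r4,c3) = Li
(r5,c1) = Be
(r5,c3) = B
(r5,c4) = He
(r5,c5) = H
(r1,c2) = Be
(r2,c2) = He
(r3,c2) = H
(r3,c4) = Li
(r3,c5) = He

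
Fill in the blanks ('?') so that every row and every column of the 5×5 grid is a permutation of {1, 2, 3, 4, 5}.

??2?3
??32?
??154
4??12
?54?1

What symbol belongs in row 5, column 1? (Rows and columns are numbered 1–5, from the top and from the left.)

2

row 1 has {2,3}; column 4 has {1,2,5} — only 4 is left for (r1,c4).
row 2 has {2,3}; column 5 has {1,2,3,4} — only 5 is left for (r2,c5).
row 4 has {1,2,4}; column 2 has {5} — only 3 is left for (r4,c2).
row 4 has {1,2,3,4}; column 3 has {1,2,3,4} — only 5 is left for (r4,c3).
row 5 has {1,4,5}; column 4 has {1,2,4,5} — only 3 is left for (r5,c4).
row 1 has {2,3,4}; column 2 has {3,5} — only 1 is left for (r1,c2).
row 2 has {2,3,5}; column 1 has {4} — only 1 is left for (r2,c1).
row 2 has {1,2,3,5}; column 2 has {1,3,5} — only 4 is left for (r2,c2).
row 3 has {1,4,5}; column 2 has {1,3,4,5} — only 2 is left for (r3,c2).
row 5 has {1,3,4,5}; column 1 has {1,4} — only 2 is left for (r5,c1).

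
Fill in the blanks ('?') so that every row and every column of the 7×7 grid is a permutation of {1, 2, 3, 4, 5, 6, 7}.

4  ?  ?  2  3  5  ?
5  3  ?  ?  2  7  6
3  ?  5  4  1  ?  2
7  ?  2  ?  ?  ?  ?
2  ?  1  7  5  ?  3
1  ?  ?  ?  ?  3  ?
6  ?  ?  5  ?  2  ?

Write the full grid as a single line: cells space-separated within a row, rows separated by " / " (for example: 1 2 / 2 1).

4 1 6 2 3 5 7 / 5 3 4 1 2 7 6 / 3 7 5 4 1 6 2 / 7 5 2 3 6 1 4 / 2 6 1 7 5 4 3 / 1 2 7 6 4 3 5 / 6 4 3 5 7 2 1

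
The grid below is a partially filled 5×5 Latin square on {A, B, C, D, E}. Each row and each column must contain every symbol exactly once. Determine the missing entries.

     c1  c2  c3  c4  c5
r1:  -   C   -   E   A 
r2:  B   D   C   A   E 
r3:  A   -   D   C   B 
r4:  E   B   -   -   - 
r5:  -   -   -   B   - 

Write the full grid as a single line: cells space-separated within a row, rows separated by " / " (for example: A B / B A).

D C B E A / B D C A E / A E D C B / E B A D C / C A E B D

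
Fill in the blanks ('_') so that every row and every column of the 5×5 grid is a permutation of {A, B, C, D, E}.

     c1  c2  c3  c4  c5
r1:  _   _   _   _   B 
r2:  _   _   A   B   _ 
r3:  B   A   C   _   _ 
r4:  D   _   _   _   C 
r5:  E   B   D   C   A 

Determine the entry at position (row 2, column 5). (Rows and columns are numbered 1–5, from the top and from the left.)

row 1 has {B}; column 3 has {A,C,D} — only E is left for (r1,c3).
row 2 has {A,B}; column 1 has {B,D,E} — only C is left for (r2,c1).
row 4 has {C,D}; column 2 has {A,B} — only E is left for (r4,c2).
row 4 has {C,D,E}; column 3 has {A,C,D,E} — only B is left for (r4,c3).
row 4 has {B,C,D,E}; column 4 has {B,C} — only A is left for (r4,c4).
row 1 has {B,E}; column 1 has {B,C,D,E} — only A is left for (r1,c1).
row 1 has {A,B,E}; column 4 has {A,B,C} — only D is left for (r1,c4).
row 2 has {A,B,C}; column 2 has {A,B,E} — only D is left for (r2,c2).
row 2 has {A,B,C,D}; column 5 has {A,B,C} — only E is left for (r2,c5).

E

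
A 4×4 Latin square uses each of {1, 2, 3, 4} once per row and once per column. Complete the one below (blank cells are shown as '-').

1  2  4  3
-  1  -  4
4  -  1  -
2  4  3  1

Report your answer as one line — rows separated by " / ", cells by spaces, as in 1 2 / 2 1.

1 2 4 3 / 3 1 2 4 / 4 3 1 2 / 2 4 3 1

row 2 has {1,4}; column 1 has {1,2,4} — only 3 is left for (r2,c1).
row 2 has {1,3,4}; column 3 has {1,3,4} — only 2 is left for (r2,c3).
row 3 has {1,4}; column 2 has {1,2,4} — only 3 is left for (r3,c2).
row 3 has {1,3,4}; column 4 has {1,3,4} — only 2 is left for (r3,c4).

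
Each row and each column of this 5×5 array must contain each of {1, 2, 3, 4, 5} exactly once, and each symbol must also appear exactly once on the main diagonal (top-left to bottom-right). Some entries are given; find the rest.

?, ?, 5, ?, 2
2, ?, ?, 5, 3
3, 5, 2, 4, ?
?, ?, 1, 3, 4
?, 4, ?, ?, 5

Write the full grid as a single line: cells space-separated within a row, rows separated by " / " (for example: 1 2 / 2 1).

4 3 5 1 2 / 2 1 4 5 3 / 3 5 2 4 1 / 5 2 1 3 4 / 1 4 3 2 5

At row 1, column 4: row 1 has {2,5}; column 4 has {3,4,5}; that leaves 1.
At row 2, column 2: row 2 has {2,3,5}; column 2 has {4,5}; the diagonal has {2,3,5}; that leaves 1.
At row 2, column 3: row 2 has {1,2,3,5}; column 3 has {1,2,5}; that leaves 4.
At row 3, column 5: row 3 has {2,3,4,5}; column 5 has {2,3,4,5}; that leaves 1.
At row 4, column 1: row 4 has {1,3,4}; column 1 has {2,3}; that leaves 5.
At row 4, column 2: row 4 has {1,3,4,5}; column 2 has {1,4,5}; that leaves 2.
At row 5, column 1: row 5 has {4,5}; column 1 has {2,3,5}; that leaves 1.
At row 5, column 3: row 5 has {1,4,5}; column 3 has {1,2,4,5}; that leaves 3.
At row 5, column 4: row 5 has {1,3,4,5}; column 4 has {1,3,4,5}; that leaves 2.
At row 1, column 1: row 1 has {1,2,5}; column 1 has {1,2,3,5}; the diagonal has {1,2,3,5}; that leaves 4.
At row 1, column 2: row 1 has {1,2,4,5}; column 2 has {1,2,4,5}; that leaves 3.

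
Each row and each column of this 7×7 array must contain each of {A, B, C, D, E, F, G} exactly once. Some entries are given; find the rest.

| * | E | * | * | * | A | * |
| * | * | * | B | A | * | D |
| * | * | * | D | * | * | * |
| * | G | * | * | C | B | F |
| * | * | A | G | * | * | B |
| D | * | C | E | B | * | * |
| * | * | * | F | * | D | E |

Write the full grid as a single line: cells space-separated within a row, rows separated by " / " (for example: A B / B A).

B E F C D A G / G C E B A F D / A B G D F E C / E G D A C B F / F D A G E C B / D F C E B G A / C A B F G D E

(r1,c4) = C
(r1,c7) = G
(r4,c4) = A
(r6,c7) = A
(r7,c5) = G
(r3,c7) = C
(r4,c1) = E
(r4,c3) = D
(r6,c2) = F
(r6,c6) = G
(r7,c3) = B
(r1,c3) = F
(r1,c5) = D
(r2,c2) = C
(r5,c2) = D
(r7,c2) = A
(r1,c1) = B
(r3,c2) = B
(r7,c1) = C
(r5,c1) = F
(r5,c5) = E
(r5,c6) = C
(r2,c1) = G
(r2,c3) = E
(r2,c6) = F
(r3,c1) = A
(r3,c3) = G
(r3,c5) = F
(r3,c6) = E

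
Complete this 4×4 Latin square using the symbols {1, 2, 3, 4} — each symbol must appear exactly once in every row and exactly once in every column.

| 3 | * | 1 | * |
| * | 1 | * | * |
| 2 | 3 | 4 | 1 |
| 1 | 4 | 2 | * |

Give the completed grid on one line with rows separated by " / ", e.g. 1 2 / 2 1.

3 2 1 4 / 4 1 3 2 / 2 3 4 1 / 1 4 2 3

(r1,c2): row 1 has {1,3}; column 2 has {1,3,4}, so it must be 2.
(r1,c4): row 1 has {1,2,3}; column 4 has {1}, so it must be 4.
(r2,c1): row 2 has {1}; column 1 has {1,2,3}, so it must be 4.
(r2,c3): row 2 has {1,4}; column 3 has {1,2,4}, so it must be 3.
(r2,c4): row 2 has {1,3,4}; column 4 has {1,4}, so it must be 2.
(r4,c4): row 4 has {1,2,4}; column 4 has {1,2,4}, so it must be 3.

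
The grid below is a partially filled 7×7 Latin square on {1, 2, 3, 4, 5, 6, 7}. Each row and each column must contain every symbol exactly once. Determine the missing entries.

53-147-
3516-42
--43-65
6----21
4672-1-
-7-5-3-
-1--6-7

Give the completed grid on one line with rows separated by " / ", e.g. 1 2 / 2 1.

(r1,c7): row 1 has {1,3,4,5,7}; column 7 has {1,2,5,7}, so it must be 6.
(r2,c5): row 2 has {1,2,3,4,5,6}; column 5 has {4,6}, so it must be 7.
(r3,c2): row 3 has {3,4,5,6}; column 2 has {1,3,5,6,7}, so it must be 2.
(r3,c5): row 3 has {2,3,4,5,6}; column 5 has {4,6,7}, so it must be 1.
(r4,c2): row 4 has {1,2,6}; column 2 has {1,2,3,5,6,7}, so it must be 4.
(r4,c4): row 4 has {1,2,4,6}; column 4 has {1,2,3,5,6}, so it must be 7.
(r5,c7): row 5 has {1,2,4,6,7}; column 7 has {1,2,5,6,7}, so it must be 3.
(r6,c5): row 6 has {3,5,7}; column 5 has {1,4,6,7}, so it must be 2.
(r6,c7): row 6 has {2,3,5,7}; column 7 has {1,2,3,5,6,7}, so it must be 4.
(r7,c1): row 7 has {1,6,7}; column 1 has {3,4,5,6}, so it must be 2.
(r7,c4): row 7 has {1,2,6,7}; column 4 has {1,2,3,5,6,7}, so it must be 4.
(r7,c6): row 7 has {1,2,4,6,7}; column 6 has {1,2,3,4,6,7}, so it must be 5.
(r1,c3): row 1 has {1,3,4,5,6,7}; column 3 has {1,4,7}, so it must be 2.
(r3,c1): row 3 has {1,2,3,4,5,6}; column 1 has {2,3,4,5,6}, so it must be 7.
(r5,c5): row 5 has {1,2,3,4,6,7}; column 5 has {1,2,4,6,7}, so it must be 5.
(r6,c1): row 6 has {2,3,4,5,7}; column 1 has {2,3,4,5,6,7}, so it must be 1.
(r6,c3): row 6 has {1,2,3,4,5,7}; column 3 has {1,2,4,7}, so it must be 6.
(r7,c3): row 7 has {1,2,4,5,6,7}; column 3 has {1,2,4,6,7}, so it must be 3.
(r4,c3): row 4 has {1,2,4,6,7}; column 3 has {1,2,3,4,6,7}, so it must be 5.
(r4,c5): row 4 has {1,2,4,5,6,7}; column 5 has {1,2,4,5,6,7}, so it must be 3.

5 3 2 1 4 7 6 / 3 5 1 6 7 4 2 / 7 2 4 3 1 6 5 / 6 4 5 7 3 2 1 / 4 6 7 2 5 1 3 / 1 7 6 5 2 3 4 / 2 1 3 4 6 5 7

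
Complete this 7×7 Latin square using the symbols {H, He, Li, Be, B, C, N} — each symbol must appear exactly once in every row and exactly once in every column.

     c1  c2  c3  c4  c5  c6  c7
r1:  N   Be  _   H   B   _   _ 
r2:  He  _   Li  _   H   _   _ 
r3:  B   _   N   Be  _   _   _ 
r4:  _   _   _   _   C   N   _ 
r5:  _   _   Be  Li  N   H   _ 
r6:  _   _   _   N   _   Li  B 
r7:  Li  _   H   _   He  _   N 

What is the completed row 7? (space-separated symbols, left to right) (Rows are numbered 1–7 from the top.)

row 3 has {Be,B,N}; column 5 has {H,He,B,C,N} — only Li is left for (r3,c5).
row 5 has {H,Li,Be,N}; column 1 has {He,Li,B,N} — only C is left for (r5,c1).
row 5 has {H,Li,Be,C,N}; column 7 has {B,N} — only He is left for (r5,c7).
row 6 has {Li,B,N}; column 5 has {H,He,Li,B,C,N} — only Be is left for (r6,c5).
row 5 has {H,He,Li,Be,C,N}; column 2 has {Be} — only B is left for (r5,c2).
row 6 has {Li,Be,B,N}; column 1 has {He,Li,B,C,N} — only H is left for (r6,c1).
row 7 has {H,He,Li,N}; column 2 has {Be,B} — only C is left for (r7,c2).
row 7 has {H,He,Li,C,N}; column 4 has {H,Li,Be,N} — only B is left for (r7,c4).
row 7 has {H,He,Li,B,C,N}; column 6 has {H,Li,N} — only Be is left for (r7,c6).

Li C H B He Be N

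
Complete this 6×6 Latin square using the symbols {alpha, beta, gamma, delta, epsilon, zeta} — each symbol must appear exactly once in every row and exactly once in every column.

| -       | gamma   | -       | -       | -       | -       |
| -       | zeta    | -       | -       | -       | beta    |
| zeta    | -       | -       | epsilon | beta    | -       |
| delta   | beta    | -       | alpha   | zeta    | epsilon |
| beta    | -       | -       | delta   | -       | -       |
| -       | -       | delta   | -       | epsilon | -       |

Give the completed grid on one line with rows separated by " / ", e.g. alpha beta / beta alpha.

epsilon gamma beta zeta alpha delta / alpha zeta epsilon gamma delta beta / zeta delta alpha epsilon beta gamma / delta beta gamma alpha zeta epsilon / beta epsilon zeta delta gamma alpha / gamma alpha delta beta epsilon zeta

row 2 has {beta,zeta}; column 4 has {alpha,delta,epsilon} — only gamma is left for (r2,c4).
row 4 has {alpha,beta,delta,epsilon,zeta}; column 3 has {delta} — only gamma is left for (r4,c3).
row 6 has {delta,epsilon}; column 2 has {beta,gamma,zeta} — only alpha is left for (r6,c2).
row 3 has {beta,epsilon,zeta}; column 2 has {alpha,beta,gamma,zeta} — only delta is left for (r3,c2).
row 3 has {beta,delta,epsilon,zeta}; column 3 has {gamma,delta} — only alpha is left for (r3,c3).
row 3 has {alpha,beta,delta,epsilon,zeta}; column 6 has {beta,epsilon} — only gamma is left for (r3,c6).
row 5 has {beta,delta}; column 2 has {alpha,beta,gamma,delta,zeta} — only epsilon is left for (r5,c2).
row 5 has {beta,delta,epsilon}; column 3 has {alpha,gamma,delta} — only zeta is left for (r5,c3).
row 5 has {beta,delta,epsilon,zeta}; column 6 has {beta,gamma,epsilon} — only alpha is left for (r5,c6).
row 6 has {alpha,delta,epsilon}; column 1 has {beta,delta,zeta} — only gamma is left for (r6,c1).
row 6 has {alpha,gamma,delta,epsilon}; column 6 has {alpha,beta,gamma,epsilon} — only zeta is left for (r6,c6).
row 1 has {gamma}; column 6 has {alpha,beta,gamma,epsilon,zeta} — only delta is left for (r1,c6).
row 2 has {beta,gamma,zeta}; column 3 has {alpha,gamma,delta,zeta} — only epsilon is left for (r2,c3).
row 5 has {alpha,beta,delta,epsilon,zeta}; column 5 has {beta,epsilon,zeta} — only gamma is left for (r5,c5).
row 6 has {alpha,gamma,delta,epsilon,zeta}; column 4 has {alpha,gamma,delta,epsilon} — only beta is left for (r6,c4).
row 1 has {gamma,delta}; column 3 has {alpha,gamma,delta,epsilon,zeta} — only beta is left for (r1,c3).
row 1 has {beta,gamma,delta}; column 4 has {alpha,beta,gamma,delta,epsilon} — only zeta is left for (r1,c4).
row 1 has {beta,gamma,delta,zeta}; column 5 has {beta,gamma,epsilon,zeta} — only alpha is left for (r1,c5).
row 2 has {beta,gamma,epsilon,zeta}; column 1 has {beta,gamma,delta,zeta} — only alpha is left for (r2,c1).
row 2 has {alpha,beta,gamma,epsilon,zeta}; column 5 has {alpha,beta,gamma,epsilon,zeta} — only delta is left for (r2,c5).
row 1 has {alpha,beta,gamma,delta,zeta}; column 1 has {alpha,beta,gamma,delta,zeta} — only epsilon is left for (r1,c1).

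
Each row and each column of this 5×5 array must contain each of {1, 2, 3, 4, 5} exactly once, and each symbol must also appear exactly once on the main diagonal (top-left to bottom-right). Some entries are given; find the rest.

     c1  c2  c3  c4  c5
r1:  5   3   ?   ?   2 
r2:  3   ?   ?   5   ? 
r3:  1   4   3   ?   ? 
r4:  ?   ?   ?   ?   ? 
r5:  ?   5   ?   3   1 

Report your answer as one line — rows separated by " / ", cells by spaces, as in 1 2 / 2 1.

(r2,c2) = 2
(r2,c5) = 4
(r3,c4) = 2
(r3,c5) = 5
(r4,c2) = 1
(r4,c4) = 4
(r4,c5) = 3
(r1,c4) = 1
(r2,c3) = 1
(r4,c1) = 2
(r4,c3) = 5
(r5,c1) = 4
(r5,c3) = 2
(r1,c3) = 4

5 3 4 1 2 / 3 2 1 5 4 / 1 4 3 2 5 / 2 1 5 4 3 / 4 5 2 3 1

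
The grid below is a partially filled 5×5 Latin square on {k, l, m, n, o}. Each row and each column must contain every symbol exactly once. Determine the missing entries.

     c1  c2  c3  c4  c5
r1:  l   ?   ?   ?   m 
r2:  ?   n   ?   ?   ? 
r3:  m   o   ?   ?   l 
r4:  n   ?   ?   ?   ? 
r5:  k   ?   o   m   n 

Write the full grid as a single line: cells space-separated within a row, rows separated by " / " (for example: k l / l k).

l k n o m / o n m l k / m o k n l / n m l k o / k l o m n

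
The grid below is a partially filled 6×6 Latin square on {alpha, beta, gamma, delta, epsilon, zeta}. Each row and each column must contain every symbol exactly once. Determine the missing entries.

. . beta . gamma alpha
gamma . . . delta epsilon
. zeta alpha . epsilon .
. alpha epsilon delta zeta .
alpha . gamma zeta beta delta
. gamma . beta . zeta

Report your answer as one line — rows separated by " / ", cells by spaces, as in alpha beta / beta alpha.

zeta delta beta epsilon gamma alpha / gamma beta zeta alpha delta epsilon / delta zeta alpha gamma epsilon beta / beta alpha epsilon delta zeta gamma / alpha epsilon gamma zeta beta delta / epsilon gamma delta beta alpha zeta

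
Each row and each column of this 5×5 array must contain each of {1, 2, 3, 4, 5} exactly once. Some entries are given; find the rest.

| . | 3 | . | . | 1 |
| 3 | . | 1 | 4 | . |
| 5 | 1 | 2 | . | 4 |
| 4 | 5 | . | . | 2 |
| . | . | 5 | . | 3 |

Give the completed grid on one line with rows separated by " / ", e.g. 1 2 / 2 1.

2 3 4 5 1 / 3 2 1 4 5 / 5 1 2 3 4 / 4 5 3 1 2 / 1 4 5 2 3

Cell (r1,c1): row 1 has {1,3}; column 1 has {3,4,5} → 2.
Cell (r1,c3): row 1 has {1,2,3}; column 3 has {1,2,5} → 4.
Cell (r1,c4): row 1 has {1,2,3,4}; column 4 has {4} → 5.
Cell (r2,c2): row 2 has {1,3,4}; column 2 has {1,3,5} → 2.
Cell (r2,c5): row 2 has {1,2,3,4}; column 5 has {1,2,3,4} → 5.
Cell (r3,c4): row 3 has {1,2,4,5}; column 4 has {4,5} → 3.
Cell (r4,c3): row 4 has {2,4,5}; column 3 has {1,2,4,5} → 3.
Cell (r4,c4): row 4 has {2,3,4,5}; column 4 has {3,4,5} → 1.
Cell (r5,c1): row 5 has {3,5}; column 1 has {2,3,4,5} → 1.
Cell (r5,c2): row 5 has {1,3,5}; column 2 has {1,2,3,5} → 4.
Cell (r5,c4): row 5 has {1,3,4,5}; column 4 has {1,3,4,5} → 2.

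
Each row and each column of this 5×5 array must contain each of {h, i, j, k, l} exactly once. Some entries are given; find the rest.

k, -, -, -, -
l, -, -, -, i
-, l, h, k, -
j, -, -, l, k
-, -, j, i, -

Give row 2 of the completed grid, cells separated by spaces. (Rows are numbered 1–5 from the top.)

l j k h i

Cell (r2,c3): row 2 has {i,l}; column 3 has {h,j} → k.
Cell (r3,c1): row 3 has {h,k,l}; column 1 has {j,k,l} → i.
Cell (r3,c5): row 3 has {h,i,k,l}; column 5 has {i,k} → j.
Cell (r4,c3): row 4 has {j,k,l}; column 3 has {h,j,k} → i.
Cell (r5,c1): row 5 has {i,j}; column 1 has {i,j,k,l} → h.
Cell (r5,c2): row 5 has {h,i,j}; column 2 has {l} → k.
Cell (r5,c5): row 5 has {h,i,j,k}; column 5 has {i,j,k} → l.
Cell (r1,c3): row 1 has {k}; column 3 has {h,i,j,k} → l.
Cell (r1,c5): row 1 has {k,l}; column 5 has {i,j,k,l} → h.
Cell (r4,c2): row 4 has {i,j,k,l}; column 2 has {k,l} → h.
Cell (r1,c4): row 1 has {h,k,l}; column 4 has {i,k,l} → j.
Cell (r2,c2): row 2 has {i,k,l}; column 2 has {h,k,l} → j.
Cell (r2,c4): row 2 has {i,j,k,l}; column 4 has {i,j,k,l} → h.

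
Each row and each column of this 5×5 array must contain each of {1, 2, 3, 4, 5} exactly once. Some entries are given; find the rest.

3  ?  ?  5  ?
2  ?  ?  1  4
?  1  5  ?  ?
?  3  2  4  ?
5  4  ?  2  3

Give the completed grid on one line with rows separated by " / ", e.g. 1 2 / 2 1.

3 2 4 5 1 / 2 5 3 1 4 / 4 1 5 3 2 / 1 3 2 4 5 / 5 4 1 2 3

(r1,c2) = 2
(r1,c5) = 1
(r2,c2) = 5
(r2,c3) = 3
(r3,c1) = 4
(r3,c4) = 3
(r3,c5) = 2
(r4,c1) = 1
(r4,c5) = 5
(r5,c3) = 1
(r1,c3) = 4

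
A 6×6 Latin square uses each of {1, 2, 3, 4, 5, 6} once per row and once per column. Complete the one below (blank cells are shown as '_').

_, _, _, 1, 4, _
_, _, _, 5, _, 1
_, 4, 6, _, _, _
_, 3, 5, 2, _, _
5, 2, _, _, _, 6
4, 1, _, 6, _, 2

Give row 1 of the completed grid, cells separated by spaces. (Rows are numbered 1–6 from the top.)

6 5 2 1 4 3

(r2,c2) = 6
(r3,c4) = 3
(r3,c6) = 5
(r4,c6) = 4
(r5,c4) = 4
(r6,c3) = 3
(r6,c5) = 5
(r1,c2) = 5
(r1,c3) = 2
(r1,c6) = 3
(r2,c3) = 4
(r5,c3) = 1
(r5,c5) = 3
(r1,c1) = 6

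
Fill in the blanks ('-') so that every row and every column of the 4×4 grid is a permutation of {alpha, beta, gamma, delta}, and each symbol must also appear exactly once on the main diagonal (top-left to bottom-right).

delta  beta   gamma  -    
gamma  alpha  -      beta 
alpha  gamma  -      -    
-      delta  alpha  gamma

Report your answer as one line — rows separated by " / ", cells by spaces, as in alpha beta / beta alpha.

delta beta gamma alpha / gamma alpha delta beta / alpha gamma beta delta / beta delta alpha gamma

(r1,c4) = alpha
(r2,c3) = delta
(r3,c3) = beta
(r3,c4) = delta
(r4,c1) = beta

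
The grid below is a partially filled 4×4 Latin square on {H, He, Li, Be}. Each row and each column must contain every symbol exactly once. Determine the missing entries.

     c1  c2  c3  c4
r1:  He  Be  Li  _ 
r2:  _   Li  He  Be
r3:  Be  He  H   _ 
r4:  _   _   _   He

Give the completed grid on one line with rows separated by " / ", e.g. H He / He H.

row 1 has {He,Li,Be}; column 4 has {He,Be} — only H is left for (r1,c4).
row 2 has {He,Li,Be}; column 1 has {He,Be} — only H is left for (r2,c1).
row 3 has {H,He,Be}; column 4 has {H,He,Be} — only Li is left for (r3,c4).
row 4 has {He}; column 1 has {H,He,Be} — only Li is left for (r4,c1).
row 4 has {He,Li}; column 2 has {He,Li,Be} — only H is left for (r4,c2).
row 4 has {H,He,Li}; column 3 has {H,He,Li} — only Be is left for (r4,c3).

He Be Li H / H Li He Be / Be He H Li / Li H Be He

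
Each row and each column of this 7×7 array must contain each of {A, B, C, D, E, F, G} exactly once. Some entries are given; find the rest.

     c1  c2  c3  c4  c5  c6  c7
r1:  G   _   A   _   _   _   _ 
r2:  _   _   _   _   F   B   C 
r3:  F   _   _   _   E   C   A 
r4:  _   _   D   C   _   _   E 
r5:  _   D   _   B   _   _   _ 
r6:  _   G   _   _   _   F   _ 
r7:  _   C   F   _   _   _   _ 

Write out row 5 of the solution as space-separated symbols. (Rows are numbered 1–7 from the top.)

E D C B G A F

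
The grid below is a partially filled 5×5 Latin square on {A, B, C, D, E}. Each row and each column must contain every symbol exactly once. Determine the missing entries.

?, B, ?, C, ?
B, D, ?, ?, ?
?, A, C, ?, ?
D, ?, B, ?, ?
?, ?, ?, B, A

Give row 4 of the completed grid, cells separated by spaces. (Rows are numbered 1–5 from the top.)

D C B A E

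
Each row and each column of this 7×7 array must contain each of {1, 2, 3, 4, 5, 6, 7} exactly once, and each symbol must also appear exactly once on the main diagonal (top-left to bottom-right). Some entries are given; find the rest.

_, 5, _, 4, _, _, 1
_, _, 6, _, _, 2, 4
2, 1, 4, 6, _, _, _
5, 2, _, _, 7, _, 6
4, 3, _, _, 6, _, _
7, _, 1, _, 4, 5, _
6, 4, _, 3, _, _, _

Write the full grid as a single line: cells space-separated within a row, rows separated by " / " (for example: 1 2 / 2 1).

3 5 7 4 2 6 1 / 1 7 6 5 3 2 4 / 2 1 4 6 5 3 7 / 5 2 3 1 7 4 6 / 4 3 2 7 6 1 5 / 7 6 1 2 4 5 3 / 6 4 5 3 1 7 2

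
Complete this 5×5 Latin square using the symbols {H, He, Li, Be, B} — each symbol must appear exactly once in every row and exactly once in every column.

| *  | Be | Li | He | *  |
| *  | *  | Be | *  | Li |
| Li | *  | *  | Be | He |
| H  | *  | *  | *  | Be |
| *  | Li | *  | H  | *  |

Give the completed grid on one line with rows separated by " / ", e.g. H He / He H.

(r1,c1) = B
(r1,c5) = H
(r2,c1) = He
(r2,c4) = B
(r4,c4) = Li
(r5,c1) = Be
(r5,c5) = B
(r2,c2) = H
(r3,c2) = B
(r3,c3) = H
(r4,c2) = He
(r4,c3) = B
(r5,c3) = He

B Be Li He H / He H Be B Li / Li B H Be He / H He B Li Be / Be Li He H B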